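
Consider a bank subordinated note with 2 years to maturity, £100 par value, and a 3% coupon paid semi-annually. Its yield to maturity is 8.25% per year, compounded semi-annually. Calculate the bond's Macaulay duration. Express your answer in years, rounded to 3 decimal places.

Periodic yield y = 0.04125. Discount each cash flow and weight by its period:
  t   CF        PV=CF/(1+0.04125)^t    t·PV
  1         1.50         1.4406         1.4406
  2         1.50         1.3835         2.7670
  3         1.50         1.3287         3.9861
  4       101.50        86.3467       345.3870
  Σ                     90.4995       353.5807
Price P = Σ PV = 90.4995.
Macaulay duration = Σ(t·PV) / P = 353.5807 / 90.4995 = 3.90699 half-year periods.
In years: 3.90699 / 2 = 1.95349 years.

1.953 years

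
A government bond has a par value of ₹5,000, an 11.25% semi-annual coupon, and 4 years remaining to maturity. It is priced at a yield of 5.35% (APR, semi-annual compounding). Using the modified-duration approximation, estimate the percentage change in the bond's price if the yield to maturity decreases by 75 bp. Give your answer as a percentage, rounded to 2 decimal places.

Periodic yield y = 0.02675. Modified duration first:
  t   CF        PV=CF/(1+0.02675)^t    t·PV
  1       281.25       273.9226       273.9226
  2       281.25       266.7860       533.5721
  3       281.25       259.8354       779.5063
  4       281.25       253.0659     1,012.2637
  5       281.25       246.4728     1,232.3639
  6       281.25       240.0514     1,440.3085
  7       281.25       233.7973     1,636.5813
  8     5,281.25     4,275.8163    34,206.5300
  Σ                  6,049.7478    41,115.0485
P = 6,049.7478; D_Mac = 6.79616 half-year periods = 3.39808 yrs; D_mod = 3.39808/(1+0.02675) = 3.30955 yrs.
ΔP/P ≈ -D_mod · Δy = -3.30955 × (-0.0075) = +0.024822 = +2.4822%.

+2.48%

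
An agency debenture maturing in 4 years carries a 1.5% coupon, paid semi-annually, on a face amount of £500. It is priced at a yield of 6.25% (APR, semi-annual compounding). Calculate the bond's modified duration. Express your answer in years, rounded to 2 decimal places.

3.77 years

Periodic yield y = 0.03125. First find Macaulay duration:
  t   CF        PV=CF/(1+0.03125)^t    t·PV
  1         3.75         3.6364         3.6364
  2         3.75         3.5262         7.0523
  3         3.75         3.4193        10.2580
  4         3.75         3.3157        13.2628
  5         3.75         3.2152        16.0761
  6         3.75         3.1178        18.7068
  7         3.75         3.0233        21.1632
  8       503.75       393.8251     3,150.6006
  Σ                    417.0790     3,240.7562
P = 417.0790; Macaulay duration = 3,240.7562 / 417.0790 = 7.77013 half-year periods = 3.88506 years.
Modified duration = D_Mac / (1 + y) = 3.88506 / 1.03125 = 3.76733 years.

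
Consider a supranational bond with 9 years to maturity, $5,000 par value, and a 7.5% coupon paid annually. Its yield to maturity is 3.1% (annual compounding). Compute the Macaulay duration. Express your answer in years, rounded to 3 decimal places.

7.178 years

Periodic yield y = 0.031. Discount each cash flow and weight by its year:
  t   CF        PV=CF/(1+0.031)^t    t·PV
  1       375.00       363.7245       363.7245
  2       375.00       352.7881       705.5762
  3       375.00       342.1805     1,026.5415
  4       375.00       331.8919     1,327.5675
  5       375.00       321.9126     1,609.5629
  6       375.00       312.2333     1,873.4000
  7       375.00       302.8451     2,119.9160
  8       375.00       293.7392     2,349.9138
  9     5,375.00     4,083.6685    36,753.0166
  Σ                  6,704.9838    48,129.2190
Price P = Σ PV = 6,704.9838.
Macaulay duration = Σ(t·PV) / P = 48,129.2190 / 6,704.9838 = 7.17813 years.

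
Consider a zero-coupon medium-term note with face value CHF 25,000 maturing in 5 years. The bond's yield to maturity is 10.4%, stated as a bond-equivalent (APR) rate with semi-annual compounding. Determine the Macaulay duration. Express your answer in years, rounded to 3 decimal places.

5.000 years

A zero-coupon bond has a single cash flow at maturity, so its Macaulay duration equals its maturity: 5 years.
(Equivalently: 10 semi-annual periods ÷ 2 = 5 years.)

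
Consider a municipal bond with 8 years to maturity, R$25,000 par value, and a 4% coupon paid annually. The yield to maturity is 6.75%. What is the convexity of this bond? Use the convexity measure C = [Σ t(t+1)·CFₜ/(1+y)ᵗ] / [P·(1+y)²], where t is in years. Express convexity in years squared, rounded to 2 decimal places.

51.67

With y = 0.0675:
  t   CF        PV=CF/(1+0.0675)^t    t·PV        t(t+1)·PV
  1     1,000.00       936.7681       936.7681       1,873.5363
  2     1,000.00       877.5346     1,755.0691       5,265.2074
  3     1,000.00       822.0464     2,466.1393       9,864.5572
  4     1,000.00       770.0669     3,080.2677      15,401.3383
  5     1,000.00       721.3742     3,606.8708      21,641.2248
  6     1,000.00       675.7603     4,054.5620      28,381.9342
  7     1,000.00       633.0308     4,431.2153      35,449.7226
  8    26,000.00    15,418.0794   123,344.6353   1,110,101.7181
  Σ                 20,854.6607   143,675.5277   1,227,979.2389
P = 20,854.6607.
Convexity = Σ t(t+1)·PV / [P·(1+y)²] = 1,227,979.2389 / (20,854.6607 × 1.139556) = 51.67163.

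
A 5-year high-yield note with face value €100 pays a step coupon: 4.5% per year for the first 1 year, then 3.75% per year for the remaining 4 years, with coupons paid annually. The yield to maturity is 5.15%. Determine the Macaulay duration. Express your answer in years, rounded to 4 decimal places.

Periodic yield y = 0.0515. Discount each cash flow and weight by its year:
  t   CF        PV=CF/(1+0.0515)^t    t·PV
  1         4.50         4.2796         4.2796
  2         3.75         3.3917         6.7833
  3         3.75         3.2255         9.6766
  4         3.75         3.0676        12.2703
  5       103.75        80.7127       403.5634
  Σ                     94.6771       436.5732
Price P = Σ PV = 94.6771.
Macaulay duration = Σ(t·PV) / P = 436.5732 / 94.6771 = 4.61118 years.

4.6112 years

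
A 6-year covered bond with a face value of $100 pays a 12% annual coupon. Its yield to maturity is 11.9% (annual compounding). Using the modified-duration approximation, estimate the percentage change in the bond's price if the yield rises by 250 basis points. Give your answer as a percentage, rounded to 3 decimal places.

-10.294%

Periodic yield y = 0.119. Modified duration first:
  t   CF        PV=CF/(1+0.119)^t    t·PV
  1        12.00        10.7239        10.7239
  2        12.00         9.5834        19.1669
  3        12.00         8.5643        25.6928
  4        12.00         7.6535        30.6141
  5        12.00         6.8396        34.1980
  6       112.00        57.0476       342.2857
  Σ                    100.4123       462.6813
P = 100.4123; D_Mac = 4.60781 yrs; D_mod = 4.60781/(1+0.119) = 4.11780 yrs.
ΔP/P ≈ -D_mod · Δy = -4.11780 × (+0.025) = -0.102945 = -10.2945%.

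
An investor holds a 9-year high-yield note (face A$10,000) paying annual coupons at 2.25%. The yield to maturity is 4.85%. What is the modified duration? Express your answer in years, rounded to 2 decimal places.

7.77 years

Periodic yield y = 0.0485. First find Macaulay duration:
  t   CF        PV=CF/(1+0.0485)^t    t·PV
  1       225.00       214.5923       214.5923
  2       225.00       204.6660       409.3319
  3       225.00       195.1988       585.5965
  4       225.00       186.1696       744.6784
  5       225.00       177.5580       887.7902
  6       225.00       169.3448     1,016.0689
  7       225.00       161.5115     1,130.5806
  8       225.00       154.0405     1,232.3243
  9    10,225.00     6,676.4777    60,088.2994
  Σ                  8,139.5593    66,309.2625
P = 8,139.5593; Macaulay duration = 66,309.2625 / 8,139.5593 = 8.14654 years.
Modified duration = D_Mac / (1 + y) = 8.14654 / 1.0485 = 7.76971 years.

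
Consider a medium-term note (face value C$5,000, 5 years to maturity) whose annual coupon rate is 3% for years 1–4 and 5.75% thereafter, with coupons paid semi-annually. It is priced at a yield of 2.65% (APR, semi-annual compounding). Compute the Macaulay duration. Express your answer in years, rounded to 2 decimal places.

Periodic yield y = 0.01325. Discount each cash flow and weight by its period:
  t   CF        PV=CF/(1+0.01325)^t    t·PV
  1        75.00        74.0192        74.0192
  2        75.00        73.0513       146.1026
  3        75.00        72.0960       216.2881
  4        75.00        71.1533       284.6130
  5        75.00        70.2228       351.1140
  6        75.00        69.3045       415.8271
  7        75.00        68.3982       478.7877
  8        75.00        67.5038       540.0306
  9       143.75       127.6904     1,149.2138
  10    5,143.75     4,509.3478    45,093.4775
  Σ                  5,202.7874    48,749.4739
Price P = Σ PV = 5,202.7874.
Macaulay duration = Σ(t·PV) / P = 48,749.4739 / 5,202.7874 = 9.36988 half-year periods.
In years: 9.36988 / 2 = 4.68494 years.

4.68 years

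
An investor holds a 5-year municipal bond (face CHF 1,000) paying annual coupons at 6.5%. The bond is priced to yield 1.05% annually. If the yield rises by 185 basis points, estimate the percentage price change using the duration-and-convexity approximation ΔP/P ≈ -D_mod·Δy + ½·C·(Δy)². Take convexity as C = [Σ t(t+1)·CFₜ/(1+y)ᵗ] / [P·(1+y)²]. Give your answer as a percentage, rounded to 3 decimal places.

With y = 0.0105:
  t   CF        PV=CF/(1+0.0105)^t    t·PV        t(t+1)·PV
  1        65.00        64.3246        64.3246         128.6492
  2        65.00        63.6562       127.3124         381.9372
  3        65.00        62.9948       188.9843         755.9371
  4        65.00        62.3402       249.3607       1,246.8037
  5     1,065.00     1,010.8065     5,054.0324      30,324.1945
  Σ                  1,264.1222     5,684.0144      32,837.5216
P = 1,264.1222; D_Mac = 4.49641 yrs; D_mod = 4.44969 yrs; C = 25.43951.
Duration effect: -4.44969 × (+0.0185) = -0.082319
Convexity effect: 0.5 × 25.43951 × (0.0185)² = +0.0043533
ΔP/P ≈ -0.082319 + 0.0043533 = -0.077966 = -7.7966%.

-7.797%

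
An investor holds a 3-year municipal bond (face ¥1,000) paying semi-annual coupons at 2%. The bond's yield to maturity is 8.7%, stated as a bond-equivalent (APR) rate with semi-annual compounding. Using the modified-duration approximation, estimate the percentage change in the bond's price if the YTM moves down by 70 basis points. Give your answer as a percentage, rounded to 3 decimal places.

Periodic yield y = 0.0435. Modified duration first:
  t   CF        PV=CF/(1+0.0435)^t    t·PV
  1        10.00         9.5831         9.5831
  2        10.00         9.1836        18.3673
  3        10.00         8.8008        26.4024
  4        10.00         8.4339        33.7357
  5        10.00         8.0824        40.4118
  6     1,010.00       782.2880     4,693.7278
  Σ                    826.3718     4,822.2282
P = 826.3718; D_Mac = 5.83542 half-year periods = 2.91771 yrs; D_mod = 2.91771/(1+0.0435) = 2.79608 yrs.
ΔP/P ≈ -D_mod · Δy = -2.79608 × (-0.007) = +0.019573 = +1.9573%.

+1.957%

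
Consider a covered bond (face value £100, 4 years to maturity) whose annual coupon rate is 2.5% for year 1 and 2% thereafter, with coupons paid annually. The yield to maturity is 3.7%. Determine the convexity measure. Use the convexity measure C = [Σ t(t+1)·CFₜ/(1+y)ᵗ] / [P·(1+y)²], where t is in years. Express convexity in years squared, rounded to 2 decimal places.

With y = 0.037:
  t   CF        PV=CF/(1+0.037)^t    t·PV        t(t+1)·PV
  1         2.50         2.4108         2.4108           4.8216
  2         2.00         1.8598         3.7197          11.1590
  3         2.00         1.7935         5.3804          21.5216
  4       102.00        88.2034       352.8135       1,764.0673
  Σ                     94.2675       364.3243       1,801.5695
P = 94.2675.
Convexity = Σ t(t+1)·PV / [P·(1+y)²] = 1,801.5695 / (94.2675 × 1.075369) = 17.77181.

17.77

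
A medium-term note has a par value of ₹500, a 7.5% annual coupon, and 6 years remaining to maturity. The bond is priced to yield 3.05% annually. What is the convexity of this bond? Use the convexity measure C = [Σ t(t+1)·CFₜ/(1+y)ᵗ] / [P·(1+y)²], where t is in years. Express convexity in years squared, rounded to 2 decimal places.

With y = 0.0305:
  t   CF        PV=CF/(1+0.0305)^t    t·PV        t(t+1)·PV
  1        37.50        36.3901        36.3901          72.7802
  2        37.50        35.3131        70.6261         211.8783
  3        37.50        34.2679       102.8036         411.2146
  4        37.50        33.2536       133.0146         665.0729
  5        37.50        32.2694       161.3471         968.0829
  6       537.50       448.8389     2,693.0334      18,851.2339
  Σ                    620.3330     3,197.2150      21,180.2629
P = 620.3330.
Convexity = Σ t(t+1)·PV / [P·(1+y)²] = 21,180.2629 / (620.3330 × 1.061930) = 32.15218.

32.15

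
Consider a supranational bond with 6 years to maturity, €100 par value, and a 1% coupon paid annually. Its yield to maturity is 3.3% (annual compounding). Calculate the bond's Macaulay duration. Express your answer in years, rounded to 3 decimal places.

5.841 years

Periodic yield y = 0.033. Discount each cash flow and weight by its year:
  t   CF        PV=CF/(1+0.033)^t    t·PV
  1         1.00         0.9681         0.9681
  2         1.00         0.9371         1.8743
  3         1.00         0.9072         2.7216
  4         1.00         0.8782         3.5128
  5         1.00         0.8502         4.2508
  6       101.00        83.1227       498.7360
  Σ                     87.6634       512.0635
Price P = Σ PV = 87.6634.
Macaulay duration = Σ(t·PV) / P = 512.0635 / 87.6634 = 5.84125 years.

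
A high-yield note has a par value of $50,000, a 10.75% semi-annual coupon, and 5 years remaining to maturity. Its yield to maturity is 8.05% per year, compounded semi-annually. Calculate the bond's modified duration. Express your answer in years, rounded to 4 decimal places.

Periodic yield y = 0.04025. First find Macaulay duration:
  t   CF        PV=CF/(1+0.04025)^t    t·PV
  1     2,687.50     2,583.5136     2,583.5136
  2     2,687.50     2,483.5507     4,967.1013
  3     2,687.50     2,387.4556     7,162.3667
  4     2,687.50     2,295.0787     9,180.3146
  5     2,687.50     2,206.2761    11,031.3803
  6     2,687.50     2,120.9094    12,725.4567
  7     2,687.50     2,038.8459    14,271.9213
  8     2,687.50     1,959.9576    15,679.6608
  9     2,687.50     1,884.1217    16,957.0953
  10   52,687.50    35,508.3382   355,083.3817
  Σ                 55,468.0474   449,642.1924
P = 55,468.0474; Macaulay duration = 449,642.1924 / 55,468.0474 = 8.10633 half-year periods = 4.05316 years.
Modified duration = D_Mac / (1 + y) = 4.05316 / 1.04025 = 3.89634 years.

3.8963 years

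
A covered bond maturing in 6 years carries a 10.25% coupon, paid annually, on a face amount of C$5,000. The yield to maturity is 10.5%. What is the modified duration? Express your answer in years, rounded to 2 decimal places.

4.31 years

Periodic yield y = 0.105. First find Macaulay duration:
  t   CF        PV=CF/(1+0.105)^t    t·PV
  1       512.50       463.8009       463.8009
  2       512.50       419.7293       839.4587
  3       512.50       379.8455     1,139.5366
  4       512.50       343.7516     1,375.0065
  5       512.50       311.0874     1,555.4372
  6     5,512.50     3,028.1329    18,168.7975
  Σ                  4,946.3478    23,542.0374
P = 4,946.3478; Macaulay duration = 23,542.0374 / 4,946.3478 = 4.75948 years.
Modified duration = D_Mac / (1 + y) = 4.75948 / 1.105 = 4.30722 years.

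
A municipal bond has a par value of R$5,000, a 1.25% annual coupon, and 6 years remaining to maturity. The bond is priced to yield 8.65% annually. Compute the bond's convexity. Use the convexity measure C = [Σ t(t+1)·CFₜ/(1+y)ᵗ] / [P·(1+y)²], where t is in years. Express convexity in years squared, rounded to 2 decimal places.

With y = 0.0865:
  t   CF        PV=CF/(1+0.0865)^t    t·PV        t(t+1)·PV
  1        62.50        57.5242        57.5242         115.0483
  2        62.50        52.9445       105.8889         317.6668
  3        62.50        48.7294       146.1881         584.7525
  4        62.50        44.8499       179.3994         896.9972
  5        62.50        41.2792       206.3960       1,238.3763
  6     5,062.50     3,077.4192    18,464.5149     129,251.6044
  Σ                  3,322.7462    19,159.9116     132,404.4454
P = 3,322.7462.
Convexity = Σ t(t+1)·PV / [P·(1+y)²] = 132,404.4454 / (3,322.7462 × 1.180482) = 33.75561.

33.76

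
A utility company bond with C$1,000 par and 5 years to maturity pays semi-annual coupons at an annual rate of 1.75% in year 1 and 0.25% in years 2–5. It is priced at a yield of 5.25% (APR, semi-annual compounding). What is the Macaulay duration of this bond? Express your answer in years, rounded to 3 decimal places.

4.891 years

Periodic yield y = 0.02625. Discount each cash flow and weight by its period:
  t   CF        PV=CF/(1+0.02625)^t    t·PV
  1         8.75         8.5262         8.5262
  2         8.75         8.3081        16.6162
  3         1.25         1.1565         3.4695
  4         1.25         1.1269         4.5077
  5         1.25         1.0981         5.4905
  6         1.25         1.0700         6.4201
  7         1.25         1.0426         7.2985
  8         1.25         1.0160         8.1278
  9         1.25         0.9900         8.9099
  10    1,001.25       772.6998     7,726.9985
  Σ                    797.0343     7,796.3651
Price P = Σ PV = 797.0343.
Macaulay duration = Σ(t·PV) / P = 7,796.3651 / 797.0343 = 9.78172 half-year periods.
In years: 9.78172 / 2 = 4.89086 years.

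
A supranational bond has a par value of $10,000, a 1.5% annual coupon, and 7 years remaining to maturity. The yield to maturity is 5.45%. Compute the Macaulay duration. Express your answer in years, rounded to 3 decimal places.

6.646 years

Periodic yield y = 0.0545. Discount each cash flow and weight by its year:
  t   CF        PV=CF/(1+0.0545)^t    t·PV
  1       150.00       142.2475       142.2475
  2       150.00       134.8957       269.7914
  3       150.00       127.9238       383.7715
  4       150.00       121.3123       485.2493
  5       150.00       115.0425       575.2125
  6       150.00       109.0967       654.5804
  7    10,150.00     7,000.6756    49,004.7292
  Σ                  7,751.1942    51,515.5819
Price P = Σ PV = 7,751.1942.
Macaulay duration = Σ(t·PV) / P = 51,515.5819 / 7,751.1942 = 6.64615 years.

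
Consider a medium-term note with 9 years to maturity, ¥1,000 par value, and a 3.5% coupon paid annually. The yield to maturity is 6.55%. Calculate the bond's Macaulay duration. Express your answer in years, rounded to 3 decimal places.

7.711 years

Periodic yield y = 0.0655. Discount each cash flow and weight by its year:
  t   CF        PV=CF/(1+0.0655)^t    t·PV
  1        35.00        32.8484        32.8484
  2        35.00        30.8291        61.6582
  3        35.00        28.9339        86.8018
  4        35.00        27.1553       108.6211
  5        35.00        25.4859       127.4297
  6        35.00        23.9192       143.5154
  7        35.00        22.4488       157.1419
  8        35.00        21.0688       168.5506
  9     1,035.00       584.7352     5,262.6171
  Σ                    797.4249     6,149.1844
Price P = Σ PV = 797.4249.
Macaulay duration = Σ(t·PV) / P = 6,149.1844 / 797.4249 = 7.71130 years.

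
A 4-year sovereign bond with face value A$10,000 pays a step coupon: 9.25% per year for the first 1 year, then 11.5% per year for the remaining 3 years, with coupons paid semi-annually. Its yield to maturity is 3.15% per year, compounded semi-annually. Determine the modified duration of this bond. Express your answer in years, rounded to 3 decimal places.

Periodic yield y = 0.01575. First find Macaulay duration:
  t   CF        PV=CF/(1+0.01575)^t    t·PV
  1       462.50       455.3286       455.3286
  2       462.50       448.2683       896.5367
  3       575.00       548.6651     1,645.9954
  4       575.00       540.1576     2,160.6305
  5       575.00       531.7821     2,658.9103
  6       575.00       523.5364     3,141.2182
  7       575.00       515.4185     3,607.9297
  8    10,575.00     9,332.2363    74,657.8906
  Σ                 12,895.3930    89,224.4401
P = 12,895.3930; Macaulay duration = 89,224.4401 / 12,895.3930 = 6.91909 half-year periods = 3.45955 years.
Modified duration = D_Mac / (1 + y) = 3.45955 / 1.01575 = 3.40590 years.

3.406 years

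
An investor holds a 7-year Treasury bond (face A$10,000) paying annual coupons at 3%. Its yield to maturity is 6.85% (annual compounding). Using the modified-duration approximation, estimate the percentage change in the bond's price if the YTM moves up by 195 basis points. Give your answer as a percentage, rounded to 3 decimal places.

-11.552%

Periodic yield y = 0.0685. Modified duration first:
  t   CF        PV=CF/(1+0.0685)^t    t·PV
  1       300.00       280.7674       280.7674
  2       300.00       262.7678       525.5357
  3       300.00       245.9222       737.7665
  4       300.00       230.1564       920.6258
  5       300.00       215.4014     1,077.0072
  6       300.00       201.5924     1,209.5542
  7    10,300.00     6,477.6211    45,343.3475
  Σ                  7,914.2288    50,094.6044
P = 7,914.2288; D_Mac = 6.32969 yrs; D_mod = 6.32969/(1+0.0685) = 5.92390 yrs.
ΔP/P ≈ -D_mod · Δy = -5.92390 × (+0.0195) = -0.115516 = -11.5516%.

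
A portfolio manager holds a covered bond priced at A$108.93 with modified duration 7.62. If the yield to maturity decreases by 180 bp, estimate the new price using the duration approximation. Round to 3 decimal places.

A$123.871

Duration approximation: ΔP/P ≈ -D_mod · Δy = -7.62 × (-0.018) = +0.137160.
New price ≈ 108.93 × (1 + 0.137160) = 123.8708388.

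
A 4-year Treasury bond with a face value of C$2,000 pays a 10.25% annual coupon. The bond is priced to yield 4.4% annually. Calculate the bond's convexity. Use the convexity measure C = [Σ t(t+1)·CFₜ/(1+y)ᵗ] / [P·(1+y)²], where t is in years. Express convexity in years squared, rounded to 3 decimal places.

15.466

With y = 0.044:
  t   CF        PV=CF/(1+0.044)^t    t·PV        t(t+1)·PV
  1       205.00       196.3602       196.3602         392.7203
  2       205.00       188.0844       376.1689       1,128.5066
  3       205.00       180.1575       540.4725       2,161.8901
  4     2,205.00     1,856.1223     7,424.4894      37,122.4469
  Σ                  2,420.7244     8,537.4909      40,805.5639
P = 2,420.7244.
Convexity = Σ t(t+1)·PV / [P·(1+y)²] = 40,805.5639 / (2,420.7244 × 1.089936) = 15.46582.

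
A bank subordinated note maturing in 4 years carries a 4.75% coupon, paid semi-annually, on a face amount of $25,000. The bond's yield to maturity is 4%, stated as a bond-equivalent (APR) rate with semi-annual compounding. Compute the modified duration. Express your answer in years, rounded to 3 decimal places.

3.622 years

Periodic yield y = 0.02. First find Macaulay duration:
  t   CF        PV=CF/(1+0.02)^t    t·PV
  1       593.75       582.1078       582.1078
  2       593.75       570.6940     1,141.3879
  3       593.75       559.5039     1,678.5117
  4       593.75       548.5332     2,194.1329
  5       593.75       537.7777     2,688.8883
  6       593.75       527.2330     3,163.3980
  7       593.75       516.8951     3,618.2657
  8    25,593.75    21,844.0192   174,752.1535
  Σ                 25,686.7639   189,818.8460
P = 25,686.7639; Macaulay duration = 189,818.8460 / 25,686.7639 = 7.38975 half-year periods = 3.69488 years.
Modified duration = D_Mac / (1 + y) = 3.69488 / 1.02 = 3.62243 years.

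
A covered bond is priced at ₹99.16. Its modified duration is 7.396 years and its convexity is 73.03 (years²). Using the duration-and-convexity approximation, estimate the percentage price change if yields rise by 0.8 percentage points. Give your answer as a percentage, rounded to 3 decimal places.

Duration effect: -D_mod·Δy = -7.396 × (+0.008) = -0.059168
Convexity effect: ½·C·(Δy)² = 0.5 × 73.03 × (0.008)² = +0.00233696
ΔP/P ≈ -0.059168 + 0.00233696 = -0.05683104
= -5.683104%.

-5.683%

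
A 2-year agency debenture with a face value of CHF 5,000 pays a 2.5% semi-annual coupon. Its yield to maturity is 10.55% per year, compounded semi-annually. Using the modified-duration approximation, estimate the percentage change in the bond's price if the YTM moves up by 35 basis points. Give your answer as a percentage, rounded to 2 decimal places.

-0.65%

Periodic yield y = 0.05275. Modified duration first:
  t   CF        PV=CF/(1+0.05275)^t    t·PV
  1        62.50        59.3683        59.3683
  2        62.50        56.3936       112.7871
  3        62.50        53.5679       160.7036
  4     5,062.50     4,121.5829    16,486.3315
  Σ                  4,290.9126    16,819.1905
P = 4,290.9126; D_Mac = 3.91972 half-year periods = 1.95986 yrs; D_mod = 1.95986/(1+0.05275) = 1.86166 yrs.
ΔP/P ≈ -D_mod · Δy = -1.86166 × (+0.0035) = -0.006516 = -0.6516%.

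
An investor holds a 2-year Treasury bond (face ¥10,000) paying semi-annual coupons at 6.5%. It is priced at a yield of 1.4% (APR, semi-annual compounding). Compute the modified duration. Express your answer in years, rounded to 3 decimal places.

Periodic yield y = 0.007. First find Macaulay duration:
  t   CF        PV=CF/(1+0.007)^t    t·PV
  1       325.00       322.7408       322.7408
  2       325.00       320.4973       640.9947
  3       325.00       318.2694       954.8083
  4    10,325.00    10,040.8893    40,163.5571
  Σ                 11,002.3969    42,082.1009
P = 11,002.3969; Macaulay duration = 42,082.1009 / 11,002.3969 = 3.82481 half-year periods = 1.91241 years.
Modified duration = D_Mac / (1 + y) = 1.91241 / 1.007 = 1.89911 years.

1.899 years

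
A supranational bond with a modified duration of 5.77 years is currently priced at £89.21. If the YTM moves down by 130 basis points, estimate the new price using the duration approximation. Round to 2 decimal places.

£95.90

Duration approximation: ΔP/P ≈ -D_mod · Δy = -5.77 × (-0.013) = +0.075010.
New price ≈ 89.21 × (1 + 0.075010) = 95.9016421.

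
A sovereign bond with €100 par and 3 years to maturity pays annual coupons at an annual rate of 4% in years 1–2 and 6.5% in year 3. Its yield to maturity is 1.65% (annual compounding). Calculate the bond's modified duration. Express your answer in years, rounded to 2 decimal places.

2.85 years

Periodic yield y = 0.0165. First find Macaulay duration:
  t   CF        PV=CF/(1+0.0165)^t    t·PV
  1         4.00         3.9351         3.9351
  2         4.00         3.8712         7.7424
  3       106.50       101.3975       304.1926
  Σ                    109.2038       315.8701
P = 109.2038; Macaulay duration = 315.8701 / 109.2038 = 2.89248 years.
Modified duration = D_Mac / (1 + y) = 2.89248 / 1.0165 = 2.84553 years.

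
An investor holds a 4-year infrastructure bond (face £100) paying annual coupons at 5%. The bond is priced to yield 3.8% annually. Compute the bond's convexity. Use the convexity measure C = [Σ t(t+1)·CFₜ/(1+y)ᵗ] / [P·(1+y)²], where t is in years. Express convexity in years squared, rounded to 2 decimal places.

With y = 0.038:
  t   CF        PV=CF/(1+0.038)^t    t·PV        t(t+1)·PV
  1         5.00         4.8170         4.8170           9.6339
  2         5.00         4.6406         9.2812          27.8437
  3         5.00         4.4707        13.4122          53.6487
  4       105.00        90.4482       361.7928       1,808.9638
  Σ                    104.3765       389.3031       1,900.0901
P = 104.3765.
Convexity = Σ t(t+1)·PV / [P·(1+y)²] = 1,900.0901 / (104.3765 × 1.077444) = 16.89572.

16.90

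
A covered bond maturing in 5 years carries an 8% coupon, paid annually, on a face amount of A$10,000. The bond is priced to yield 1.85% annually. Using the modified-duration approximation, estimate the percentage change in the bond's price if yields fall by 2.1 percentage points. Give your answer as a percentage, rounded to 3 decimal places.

+9.078%

Periodic yield y = 0.0185. Modified duration first:
  t   CF        PV=CF/(1+0.0185)^t    t·PV
  1       800.00       785.4688       785.4688
  2       800.00       771.2016     1,542.4032
  3       800.00       757.1935     2,271.5806
  4       800.00       743.4399     2,973.7595
  5    10,800.00     9,854.1368    49,270.6842
  Σ                 12,911.4407    56,843.8963
P = 12,911.4407; D_Mac = 4.40260 yrs; D_mod = 4.40260/(1+0.0185) = 4.32263 yrs.
ΔP/P ≈ -D_mod · Δy = -4.32263 × (-0.021) = +0.090775 = +9.0775%.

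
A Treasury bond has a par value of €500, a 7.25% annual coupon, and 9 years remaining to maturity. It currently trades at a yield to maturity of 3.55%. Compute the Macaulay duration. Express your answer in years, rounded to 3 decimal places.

Periodic yield y = 0.0355. Discount each cash flow and weight by its year:
  t   CF        PV=CF/(1+0.0355)^t    t·PV
  1        36.25        35.0072        35.0072
  2        36.25        33.8071        67.6142
  3        36.25        32.6481        97.9443
  4        36.25        31.5288       126.1152
  5        36.25        30.4479       152.2396
  6        36.25        29.4041       176.4244
  7        36.25        28.3960       198.7721
  8        36.25        27.4225       219.3801
  9       536.25       391.7566     3,525.8098
  Σ                    640.4184     4,599.3068
Price P = Σ PV = 640.4184.
Macaulay duration = Σ(t·PV) / P = 4,599.3068 / 640.4184 = 7.18172 years.

7.182 years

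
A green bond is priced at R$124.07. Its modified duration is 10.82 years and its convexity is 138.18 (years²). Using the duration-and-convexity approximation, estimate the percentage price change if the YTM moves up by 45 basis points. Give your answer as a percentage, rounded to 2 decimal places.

-4.73%

Duration effect: -D_mod·Δy = -10.82 × (+0.0045) = -0.048690
Convexity effect: ½·C·(Δy)² = 0.5 × 138.18 × (0.0045)² = +0.0013990725
ΔP/P ≈ -0.048690 + 0.0013990725 = -0.0472909275
= -4.72909275%.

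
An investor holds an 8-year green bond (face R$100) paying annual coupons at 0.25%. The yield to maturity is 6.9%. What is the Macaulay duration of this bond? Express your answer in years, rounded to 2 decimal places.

Periodic yield y = 0.069. Discount each cash flow and weight by its year:
  t   CF        PV=CF/(1+0.069)^t    t·PV
  1         0.25         0.2339         0.2339
  2         0.25         0.2188         0.4375
  3         0.25         0.2046         0.6139
  4         0.25         0.1914         0.7658
  5         0.25         0.1791         0.8954
  6         0.25         0.1675         1.0051
  7         0.25         0.1567         1.0970
  8       100.25        58.7845       470.2759
  Σ                     60.1365       475.3245
Price P = Σ PV = 60.1365.
Macaulay duration = Σ(t·PV) / P = 475.3245 / 60.1365 = 7.90409 years.

7.90 years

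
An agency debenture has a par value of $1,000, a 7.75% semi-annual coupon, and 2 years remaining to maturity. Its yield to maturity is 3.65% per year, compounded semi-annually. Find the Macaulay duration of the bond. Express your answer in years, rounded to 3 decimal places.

Periodic yield y = 0.01825. Discount each cash flow and weight by its period:
  t   CF        PV=CF/(1+0.01825)^t    t·PV
  1        38.75        38.0555        38.0555
  2        38.75        37.3734        74.7468
  3        38.75        36.7036       110.1107
  4     1,038.75       966.2586     3,865.0343
  Σ                  1,078.3911     4,087.9474
Price P = Σ PV = 1,078.3911.
Macaulay duration = Σ(t·PV) / P = 4,087.9474 / 1,078.3911 = 3.79078 half-year periods.
In years: 3.79078 / 2 = 1.89539 years.

1.895 years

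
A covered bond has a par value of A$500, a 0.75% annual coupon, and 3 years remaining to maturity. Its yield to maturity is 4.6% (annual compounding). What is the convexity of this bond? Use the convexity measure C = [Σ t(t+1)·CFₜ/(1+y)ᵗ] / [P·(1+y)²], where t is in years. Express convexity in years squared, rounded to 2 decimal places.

10.85

With y = 0.046:
  t   CF        PV=CF/(1+0.046)^t    t·PV        t(t+1)·PV
  1         3.75         3.5851         3.5851           7.1702
  2         3.75         3.4274         6.8548          20.5645
  3       503.75       440.1696     1,320.5087       5,282.0347
  Σ                    447.1821     1,330.9486       5,309.7694
P = 447.1821.
Convexity = Σ t(t+1)·PV / [P·(1+y)²] = 5,309.7694 / (447.1821 × 1.094116) = 10.85245.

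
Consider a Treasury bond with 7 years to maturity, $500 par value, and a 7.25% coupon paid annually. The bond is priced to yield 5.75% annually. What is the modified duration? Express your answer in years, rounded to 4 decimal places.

5.4718 years

Periodic yield y = 0.0575. First find Macaulay duration:
  t   CF        PV=CF/(1+0.0575)^t    t·PV
  1        36.25        34.2790        34.2790
  2        36.25        32.4151        64.8302
  3        36.25        30.6526        91.9577
  4        36.25        28.9859       115.9435
  5        36.25        27.4098       137.0491
  6        36.25        25.9194       155.5167
  7       536.25       362.5807     2,538.0648
  Σ                    542.2425     3,137.6410
P = 542.2425; Macaulay duration = 3,137.6410 / 542.2425 = 5.78642 years.
Modified duration = D_Mac / (1 + y) = 5.78642 / 1.0575 = 5.47179 years.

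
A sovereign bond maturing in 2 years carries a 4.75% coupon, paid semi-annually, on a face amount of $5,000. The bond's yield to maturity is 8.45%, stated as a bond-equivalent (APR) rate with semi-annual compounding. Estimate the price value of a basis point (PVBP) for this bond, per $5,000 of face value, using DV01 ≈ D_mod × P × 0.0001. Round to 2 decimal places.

$0.86

Periodic yield y = 0.04225.
  t   CF        PV=CF/(1+0.04225)^t    t·PV
  1       118.75       113.9362       113.9362
  2       118.75       109.3175       218.6351
  3       118.75       104.8861       314.6583
  4     5,118.75     4,337.8677    17,351.4709
  Σ                  4,666.0075    17,998.7004
P = 4,666.0075; D_Mac = 3.85741 half-year periods = 1.92870 yrs; D_mod = 1.85052 yrs.
DV01 ≈ 1.85052 × 4,666.0075 × 0.0001 = 0.863454.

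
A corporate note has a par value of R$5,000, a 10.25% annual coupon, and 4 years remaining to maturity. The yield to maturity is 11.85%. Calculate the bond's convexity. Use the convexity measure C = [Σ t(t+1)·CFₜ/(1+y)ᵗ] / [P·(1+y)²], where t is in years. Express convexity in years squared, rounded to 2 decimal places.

With y = 0.1185:
  t   CF        PV=CF/(1+0.1185)^t    t·PV        t(t+1)·PV
  1       512.50       458.2030       458.2030         916.4059
  2       512.50       409.6584       819.3169       2,457.9506
  3       512.50       366.2570     1,098.7709       4,395.0837
  4     5,512.50     3,522.1241    14,088.4962      70,442.4811
  Σ                  4,756.2424    16,464.7870      78,211.9213
P = 4,756.2424.
Convexity = Σ t(t+1)·PV / [P·(1+y)²] = 78,211.9213 / (4,756.2424 × 1.251042) = 13.14429.

13.14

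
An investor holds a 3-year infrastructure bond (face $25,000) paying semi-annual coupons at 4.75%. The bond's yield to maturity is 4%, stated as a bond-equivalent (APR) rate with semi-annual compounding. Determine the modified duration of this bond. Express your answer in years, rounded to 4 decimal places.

Periodic yield y = 0.02. First find Macaulay duration:
  t   CF        PV=CF/(1+0.02)^t    t·PV
  1       593.75       582.1078       582.1078
  2       593.75       570.6940     1,141.3879
  3       593.75       559.5039     1,678.5117
  4       593.75       548.5332     2,194.1329
  5       593.75       537.7777     2,688.8883
  6    25,593.75    22,726.5176   136,359.1054
  Σ                 25,525.1341   144,644.1340
P = 25,525.1341; Macaulay duration = 144,644.1340 / 25,525.1341 = 5.66673 half-year periods = 2.83337 years.
Modified duration = D_Mac / (1 + y) = 2.83337 / 1.02 = 2.77781 years.

2.7778 years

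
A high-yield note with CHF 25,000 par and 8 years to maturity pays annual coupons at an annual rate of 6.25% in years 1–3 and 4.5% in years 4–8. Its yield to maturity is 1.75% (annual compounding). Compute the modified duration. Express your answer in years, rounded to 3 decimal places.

6.686 years

Periodic yield y = 0.0175. First find Macaulay duration:
  t   CF        PV=CF/(1+0.0175)^t    t·PV
  1     1,562.50     1,535.6265     1,535.6265
  2     1,562.50     1,509.2153     3,018.4305
  3     1,562.50     1,483.2582     4,449.7747
  4     1,125.00     1,049.5783     4,198.3133
  5     1,125.00     1,031.5266     5,157.6330
  6     1,125.00     1,013.7854     6,082.7122
  7     1,125.00       996.3492     6,974.4447
  8    26,125.00    22,739.5023   181,916.0188
  Σ                 31,358.8419   213,332.9538
P = 31,358.8419; Macaulay duration = 213,332.9538 / 31,358.8419 = 6.80296 years.
Modified duration = D_Mac / (1 + y) = 6.80296 / 1.0175 = 6.68596 years.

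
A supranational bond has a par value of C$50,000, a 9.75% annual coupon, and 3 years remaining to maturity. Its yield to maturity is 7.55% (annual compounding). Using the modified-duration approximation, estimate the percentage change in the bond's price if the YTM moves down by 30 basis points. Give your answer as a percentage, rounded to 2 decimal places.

+0.77%

Periodic yield y = 0.0755. Modified duration first:
  t   CF        PV=CF/(1+0.0755)^t    t·PV
  1     4,875.00     4,532.7755     4,532.7755
  2     4,875.00     4,214.5750     8,429.1501
  3    54,875.00    44,110.6329   132,331.8987
  Σ                 52,857.9834   145,293.8242
P = 52,857.9834; D_Mac = 2.74876 yrs; D_mod = 2.74876/(1+0.0755) = 2.55580 yrs.
ΔP/P ≈ -D_mod · Δy = -2.55580 × (-0.003) = +0.007667 = +0.7667%.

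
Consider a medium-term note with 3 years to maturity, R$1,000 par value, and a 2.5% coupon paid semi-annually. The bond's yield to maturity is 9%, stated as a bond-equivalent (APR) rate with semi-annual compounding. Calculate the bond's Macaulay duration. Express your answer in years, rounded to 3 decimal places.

2.898 years

Periodic yield y = 0.045. Discount each cash flow and weight by its period:
  t   CF        PV=CF/(1+0.045)^t    t·PV
  1        12.50        11.9617        11.9617
  2        12.50        11.4466        22.8932
  3        12.50        10.9537        32.8611
  4        12.50        10.4820        41.9281
  5        12.50        10.0306        50.1532
  6     1,012.50       777.4944     4,664.9666
  Σ                    832.3691     4,824.7640
Price P = Σ PV = 832.3691.
Macaulay duration = Σ(t·PV) / P = 4,824.7640 / 832.3691 = 5.79642 half-year periods.
In years: 5.79642 / 2 = 2.89821 years.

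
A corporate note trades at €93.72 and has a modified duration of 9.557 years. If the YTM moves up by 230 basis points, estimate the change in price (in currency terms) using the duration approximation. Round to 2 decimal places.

Duration approximation: ΔP/P ≈ -D_mod · Δy = -9.557 × (+0.023) = -0.219811.
ΔP ≈ 93.72 × (-0.219811) = -20.60068692.

-€20.60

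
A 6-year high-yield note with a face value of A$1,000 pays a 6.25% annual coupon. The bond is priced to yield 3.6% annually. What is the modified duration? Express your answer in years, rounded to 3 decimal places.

Periodic yield y = 0.036. First find Macaulay duration:
  t   CF        PV=CF/(1+0.036)^t    t·PV
  1        62.50        60.3282        60.3282
  2        62.50        58.2318       116.4637
  3        62.50        56.2083       168.6250
  4        62.50        54.2552       217.0206
  5        62.50        52.3698       261.8492
  6     1,062.50       859.3506     5,156.1039
  Σ                  1,140.7440     5,980.3905
P = 1,140.7440; Macaulay duration = 5,980.3905 / 1,140.7440 = 5.24254 years.
Modified duration = D_Mac / (1 + y) = 5.24254 / 1.036 = 5.06036 years.

5.060 years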